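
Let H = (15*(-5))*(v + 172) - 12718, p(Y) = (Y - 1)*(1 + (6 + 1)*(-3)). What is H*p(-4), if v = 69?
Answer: -3079300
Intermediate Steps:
p(Y) = 20 - 20*Y (p(Y) = (-1 + Y)*(1 + 7*(-3)) = (-1 + Y)*(1 - 21) = (-1 + Y)*(-20) = 20 - 20*Y)
H = -30793 (H = (15*(-5))*(69 + 172) - 12718 = -75*241 - 12718 = -18075 - 12718 = -30793)
H*p(-4) = -30793*(20 - 20*(-4)) = -30793*(20 + 80) = -30793*100 = -3079300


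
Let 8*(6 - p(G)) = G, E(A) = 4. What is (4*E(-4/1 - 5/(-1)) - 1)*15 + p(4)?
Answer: 461/2 ≈ 230.50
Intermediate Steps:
p(G) = 6 - G/8
(4*E(-4/1 - 5/(-1)) - 1)*15 + p(4) = (4*4 - 1)*15 + (6 - ⅛*4) = (16 - 1)*15 + (6 - ½) = 15*15 + 11/2 = 225 + 11/2 = 461/2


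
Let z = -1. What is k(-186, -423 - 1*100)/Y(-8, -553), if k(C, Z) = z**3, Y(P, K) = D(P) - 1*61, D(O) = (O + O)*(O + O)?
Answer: -1/195 ≈ -0.0051282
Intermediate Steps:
D(O) = 4*O**2 (D(O) = (2*O)*(2*O) = 4*O**2)
Y(P, K) = -61 + 4*P**2 (Y(P, K) = 4*P**2 - 1*61 = 4*P**2 - 61 = -61 + 4*P**2)
k(C, Z) = -1 (k(C, Z) = (-1)**3 = -1)
k(-186, -423 - 1*100)/Y(-8, -553) = -1/(-61 + 4*(-8)**2) = -1/(-61 + 4*64) = -1/(-61 + 256) = -1/195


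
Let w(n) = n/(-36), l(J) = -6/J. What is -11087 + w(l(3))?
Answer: -199565/18 ≈ -11087.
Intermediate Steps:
w(n) = -n/36 (w(n) = n*(-1/36) = -n/36)
-11087 + w(l(3)) = -11087 - (-1)/(6*3) = -11087 - 1/36*(-2) = -11087 + 1/18 = -199565/18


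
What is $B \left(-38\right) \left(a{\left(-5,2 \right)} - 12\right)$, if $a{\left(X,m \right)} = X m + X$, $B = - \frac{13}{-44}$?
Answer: $\frac{6669}{22} \approx 303.14$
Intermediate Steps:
$B = \frac{13}{44}$ ($B = \left(-13\right) \left(- \frac{1}{44}\right) = \frac{13}{44} \approx 0.29545$)
$a{\left(X,m \right)} = X + X m$
$B \left(-38\right) \left(a{\left(-5,2 \right)} - 12\right) = \frac{13}{44} \left(-38\right) \left(- 5 \left(1 + 2\right) - 12\right) = - \frac{247 \left(\left(-5\right) 3 - 12\right)}{22} = - \frac{247 \left(-15 - 12\right)}{22} = \left(- \frac{247}{22}\right) \left(-27\right) = \frac{6669}{22}$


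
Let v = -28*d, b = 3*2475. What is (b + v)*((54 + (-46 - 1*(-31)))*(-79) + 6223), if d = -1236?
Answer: 132067686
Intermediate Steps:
b = 7425
v = 34608 (v = -28*(-1236) = 34608)
(b + v)*((54 + (-46 - 1*(-31)))*(-79) + 6223) = (7425 + 34608)*((54 + (-46 - 1*(-31)))*(-79) + 6223) = 42033*((54 + (-46 + 31))*(-79) + 6223) = 42033*((54 - 15)*(-79) + 6223) = 42033*(39*(-79) + 6223) = 42033*(-3081 + 6223) = 42033*3142 = 132067686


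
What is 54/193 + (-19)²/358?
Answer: 89005/69094 ≈ 1.2882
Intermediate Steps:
54/193 + (-19)²/358 = 54*(1/193) + 361*(1/358) = 54/193 + 361/358 = 89005/69094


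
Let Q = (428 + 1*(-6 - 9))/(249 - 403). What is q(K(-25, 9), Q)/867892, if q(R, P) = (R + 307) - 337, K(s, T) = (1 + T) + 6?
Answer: -7/433946 ≈ -1.6131e-5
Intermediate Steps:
K(s, T) = 7 + T
Q = -59/22 (Q = (428 + 1*(-15))/(-154) = (428 - 15)*(-1/154) = 413*(-1/154) = -59/22 ≈ -2.6818)
q(R, P) = -30 + R (q(R, P) = (307 + R) - 337 = -30 + R)
q(K(-25, 9), Q)/867892 = (-30 + (7 + 9))/867892 = (-30 + 16)*(1/867892) = -14*1/867892 = -7/433946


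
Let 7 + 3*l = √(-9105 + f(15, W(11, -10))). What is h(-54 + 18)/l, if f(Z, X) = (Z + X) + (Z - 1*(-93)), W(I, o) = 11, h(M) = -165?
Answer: 63/164 + 9*I*√8971/164 ≈ 0.38415 + 5.1978*I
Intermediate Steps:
f(Z, X) = 93 + X + 2*Z (f(Z, X) = (X + Z) + (Z + 93) = (X + Z) + (93 + Z) = 93 + X + 2*Z)
l = -7/3 + I*√8971/3 (l = -7/3 + √(-9105 + (93 + 11 + 2*15))/3 = -7/3 + √(-9105 + (93 + 11 + 30))/3 = -7/3 + √(-9105 + 134)/3 = -7/3 + √(-8971)/3 = -7/3 + (I*√8971)/3 = -7/3 + I*√8971/3 ≈ -2.3333 + 31.572*I)
h(-54 + 18)/l = -165/(-7/3 + I*√8971/3)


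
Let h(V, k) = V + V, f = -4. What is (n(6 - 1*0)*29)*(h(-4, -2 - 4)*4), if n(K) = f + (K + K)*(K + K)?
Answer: -129920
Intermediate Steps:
h(V, k) = 2*V
n(K) = -4 + 4*K**2 (n(K) = -4 + (K + K)*(K + K) = -4 + (2*K)*(2*K) = -4 + 4*K**2)
(n(6 - 1*0)*29)*(h(-4, -2 - 4)*4) = ((-4 + 4*(6 - 1*0)**2)*29)*((2*(-4))*4) = ((-4 + 4*(6 + 0)**2)*29)*(-8*4) = ((-4 + 4*6**2)*29)*(-32) = ((-4 + 4*36)*29)*(-32) = ((-4 + 144)*29)*(-32) = (140*29)*(-32) = 4060*(-32) = -129920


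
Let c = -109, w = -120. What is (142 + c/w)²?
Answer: 294088201/14400 ≈ 20423.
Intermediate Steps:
(142 + c/w)² = (142 - 109/(-120))² = (142 - 109*(-1/120))² = (142 + 109/120)² = (17149/120)² = 294088201/14400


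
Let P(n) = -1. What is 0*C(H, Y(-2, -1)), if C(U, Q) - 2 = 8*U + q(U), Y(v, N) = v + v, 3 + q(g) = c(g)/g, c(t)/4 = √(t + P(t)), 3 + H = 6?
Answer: 0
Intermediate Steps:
H = 3 (H = -3 + 6 = 3)
c(t) = 4*√(-1 + t) (c(t) = 4*√(t - 1) = 4*√(-1 + t))
q(g) = -3 + 4*√(-1 + g)/g (q(g) = -3 + (4*√(-1 + g))/g = -3 + 4*√(-1 + g)/g)
Y(v, N) = 2*v
C(U, Q) = -1 + 8*U + 4*√(-1 + U)/U (C(U, Q) = 2 + (8*U + (-3 + 4*√(-1 + U)/U)) = 2 + (-3 + 8*U + 4*√(-1 + U)/U) = -1 + 8*U + 4*√(-1 + U)/U)
0*C(H, Y(-2, -1)) = 0*(-1 + 8*3 + 4*√(-1 + 3)/3) = 0*(-1 + 24 + 4*(⅓)*√2) = 0*(-1 + 24 + 4*√2/3) = 0*(23 + 4*√2/3) = 0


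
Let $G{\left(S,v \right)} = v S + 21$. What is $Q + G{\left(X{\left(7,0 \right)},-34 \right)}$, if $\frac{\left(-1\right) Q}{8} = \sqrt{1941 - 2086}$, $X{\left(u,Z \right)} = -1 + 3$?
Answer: $-47 - 8 i \sqrt{145} \approx -47.0 - 96.333 i$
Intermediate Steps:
$X{\left(u,Z \right)} = 2$
$G{\left(S,v \right)} = 21 + S v$ ($G{\left(S,v \right)} = S v + 21 = 21 + S v$)
$Q = - 8 i \sqrt{145}$ ($Q = - 8 \sqrt{1941 - 2086} = - 8 \sqrt{-145} = - 8 i \sqrt{145} \approx - 96.333 i$)
$Q + G{\left(X{\left(7,0 \right)},-34 \right)} = - 8 i \sqrt{145} + \left(21 + 2 \left(-34\right)\right) = - 8 i \sqrt{145} + \left(21 - 68\right) = - 8 i \sqrt{145} - 47 = -47 - 8 i \sqrt{145}$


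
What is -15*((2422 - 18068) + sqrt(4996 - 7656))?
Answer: 234690 - 30*I*sqrt(665) ≈ 2.3469e+5 - 773.63*I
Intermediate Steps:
-15*((2422 - 18068) + sqrt(4996 - 7656)) = -15*(-15646 + sqrt(-2660)) = -15*(-15646 + 2*I*sqrt(665)) = 234690 - 30*I*sqrt(665)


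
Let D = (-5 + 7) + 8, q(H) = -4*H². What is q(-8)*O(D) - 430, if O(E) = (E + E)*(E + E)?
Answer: -102830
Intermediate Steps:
D = 10 (D = 2 + 8 = 10)
O(E) = 4*E² (O(E) = (2*E)*(2*E) = 4*E²)
q(-8)*O(D) - 430 = (-4*(-8)²)*(4*10²) - 430 = (-4*64)*(4*100) - 430 = -256*400 - 430 = -102400 - 430 = -102830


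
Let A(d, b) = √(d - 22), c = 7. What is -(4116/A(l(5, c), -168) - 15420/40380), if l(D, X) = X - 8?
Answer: 257/673 + 4116*I*√23/23 ≈ 0.38187 + 858.25*I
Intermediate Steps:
l(D, X) = -8 + X
A(d, b) = √(-22 + d)
-(4116/A(l(5, c), -168) - 15420/40380) = -(4116/(√(-22 + (-8 + 7))) - 15420/40380) = -(4116/(√(-22 - 1)) - 15420*1/40380) = -(4116/(√(-23)) - 257/673) = -(4116/((I*√23)) - 257/673) = -(4116*(-I*√23/23) - 257/673) = -(-4116*I*√23/23 - 257/673) = -(-257/673 - 4116*I*√23/23) = 257/673 + 4116*I*√23/23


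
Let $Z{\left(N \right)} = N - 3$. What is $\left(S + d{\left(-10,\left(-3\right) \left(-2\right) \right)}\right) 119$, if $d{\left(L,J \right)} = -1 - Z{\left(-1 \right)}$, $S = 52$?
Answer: $6545$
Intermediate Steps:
$Z{\left(N \right)} = -3 + N$
$d{\left(L,J \right)} = 3$ ($d{\left(L,J \right)} = -1 - \left(-3 - 1\right) = -1 - -4 = -1 + 4 = 3$)
$\left(S + d{\left(-10,\left(-3\right) \left(-2\right) \right)}\right) 119 = \left(52 + 3\right) 119 = 55 \cdot 119 = 6545$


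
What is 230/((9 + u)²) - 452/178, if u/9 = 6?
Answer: -876524/353241 ≈ -2.4814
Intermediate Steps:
u = 54 (u = 9*6 = 54)
230/((9 + u)²) - 452/178 = 230/((9 + 54)²) - 452/178 = 230/(63²) - 452*1/178 = 230/3969 - 226/89 = -876524/353241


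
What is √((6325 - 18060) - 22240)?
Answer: 15*I*√151 ≈ 184.32*I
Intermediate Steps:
√((6325 - 18060) - 22240) = √(-11735 - 22240) = √(-33975) = 15*I*√151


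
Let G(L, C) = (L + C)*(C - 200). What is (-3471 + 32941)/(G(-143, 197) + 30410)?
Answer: 14735/15124 ≈ 0.97428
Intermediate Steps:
G(L, C) = (-200 + C)*(C + L) (G(L, C) = (C + L)*(-200 + C) = (-200 + C)*(C + L))
(-3471 + 32941)/(G(-143, 197) + 30410) = (-3471 + 32941)/((197**2 - 200*197 - 200*(-143) + 197*(-143)) + 30410) = 29470/((38809 - 39400 + 28600 - 28171) + 30410) = 29470/(-162 + 30410) = 29470/30248 = 29470*(1/30248) = 14735/15124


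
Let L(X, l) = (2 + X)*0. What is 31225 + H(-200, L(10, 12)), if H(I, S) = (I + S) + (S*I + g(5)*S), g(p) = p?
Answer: 31025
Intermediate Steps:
L(X, l) = 0
H(I, S) = I + 6*S + I*S (H(I, S) = (I + S) + (S*I + 5*S) = (I + S) + (I*S + 5*S) = (I + S) + (5*S + I*S) = I + 6*S + I*S)
31225 + H(-200, L(10, 12)) = 31225 + (-200 + 6*0 - 200*0) = 31225 + (-200 + 0 + 0) = 31225 - 200 = 31025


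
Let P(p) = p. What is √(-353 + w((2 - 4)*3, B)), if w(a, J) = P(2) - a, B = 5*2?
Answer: I*√345 ≈ 18.574*I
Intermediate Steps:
B = 10
w(a, J) = 2 - a
√(-353 + w((2 - 4)*3, B)) = √(-353 + (2 - (2 - 4)*3)) = √(-353 + (2 - (-2)*3)) = √(-353 + (2 - 1*(-6))) = √(-353 + (2 + 6)) = √(-353 + 8) = √(-345) = I*√345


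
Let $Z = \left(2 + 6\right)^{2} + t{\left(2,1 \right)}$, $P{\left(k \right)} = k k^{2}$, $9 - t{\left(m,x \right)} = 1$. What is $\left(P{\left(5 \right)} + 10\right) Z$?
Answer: $9720$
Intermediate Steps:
$t{\left(m,x \right)} = 8$ ($t{\left(m,x \right)} = 9 - 1 = 8$)
$P{\left(k \right)} = k^{3}$
$Z = 72$ ($Z = \left(2 + 6\right)^{2} + 8 = 8^{2} + 8 = 64 + 8 = 72$)
$\left(P{\left(5 \right)} + 10\right) Z = \left(5^{3} + 10\right) 72 = \left(125 + 10\right) 72 = 135 \cdot 72 = 9720$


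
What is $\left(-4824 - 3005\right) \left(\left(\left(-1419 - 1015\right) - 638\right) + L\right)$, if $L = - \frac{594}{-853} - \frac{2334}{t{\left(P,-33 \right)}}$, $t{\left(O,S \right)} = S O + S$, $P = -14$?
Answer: $\frac{2938209451220}{121979} \approx 2.4088 \cdot 10^{7}$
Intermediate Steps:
$t{\left(O,S \right)} = S + O S$ ($t{\left(O,S \right)} = O S + S = S + O S$)
$L = - \frac{578692}{121979}$ ($L = - \frac{594}{-853} - \frac{2334}{\left(-33\right) \left(1 - 14\right)} = \left(-594\right) \left(- \frac{1}{853}\right) - \frac{2334}{\left(-33\right) \left(-13\right)} = \frac{594}{853} - \frac{2334}{429} = \frac{594}{853} - \frac{778}{143} = - \frac{578692}{121979} \approx -4.7442$)
$\left(-4824 - 3005\right) \left(\left(\left(-1419 - 1015\right) - 638\right) + L\right) = \left(-4824 - 3005\right) \left(\left(\left(-1419 - 1015\right) - 638\right) - \frac{578692}{121979}\right) = - 7829 \left(\left(\left(-1419 - 1015\right) - 638\right) - \frac{578692}{121979}\right) = - 7829 \left(\left(-2434 - 638\right) - \frac{578692}{121979}\right) = - 7829 \left(-3072 - \frac{578692}{121979}\right) = \left(-7829\right) \left(- \frac{375298180}{121979}\right) = \frac{2938209451220}{121979}$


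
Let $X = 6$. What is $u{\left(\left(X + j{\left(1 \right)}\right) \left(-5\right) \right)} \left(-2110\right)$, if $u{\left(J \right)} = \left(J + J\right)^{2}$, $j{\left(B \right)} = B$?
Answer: $-10339000$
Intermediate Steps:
$u{\left(J \right)} = 4 J^{2}$ ($u{\left(J \right)} = \left(2 J\right)^{2} = 4 J^{2}$)
$u{\left(\left(X + j{\left(1 \right)}\right) \left(-5\right) \right)} \left(-2110\right) = 4 \left(\left(6 + 1\right) \left(-5\right)\right)^{2} \left(-2110\right) = 4 \left(7 \left(-5\right)\right)^{2} \left(-2110\right) = 4 \left(-35\right)^{2} \left(-2110\right) = 4 \cdot 1225 \left(-2110\right) = 4900 \left(-2110\right) = -10339000$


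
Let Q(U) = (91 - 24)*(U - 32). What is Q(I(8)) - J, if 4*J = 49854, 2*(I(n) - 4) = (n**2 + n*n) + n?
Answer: -19567/2 ≈ -9783.5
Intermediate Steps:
I(n) = 4 + n**2 + n/2 (I(n) = 4 + ((n**2 + n*n) + n)/2 = 4 + ((n**2 + n**2) + n)/2 = 4 + (2*n**2 + n)/2 = 4 + (n + 2*n**2)/2 = 4 + (n**2 + n/2) = 4 + n**2 + n/2)
Q(U) = -2144 + 67*U (Q(U) = 67*(-32 + U) = -2144 + 67*U)
J = 24927/2 (J = (1/4)*49854 = 24927/2 ≈ 12464.)
Q(I(8)) - J = (-2144 + 67*(4 + 8**2 + (1/2)*8)) - 1*24927/2 = (-2144 + 67*(4 + 64 + 4)) - 24927/2 = (-2144 + 67*72) - 24927/2 = (-2144 + 4824) - 24927/2 = 2680 - 24927/2 = -19567/2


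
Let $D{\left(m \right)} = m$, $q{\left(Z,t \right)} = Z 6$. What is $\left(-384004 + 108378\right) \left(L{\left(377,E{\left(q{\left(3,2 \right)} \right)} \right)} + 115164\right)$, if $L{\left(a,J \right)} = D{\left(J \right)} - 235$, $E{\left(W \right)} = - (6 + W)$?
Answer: $-31670805530$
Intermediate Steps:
$q{\left(Z,t \right)} = 6 Z$
$E{\left(W \right)} = -6 - W$
$L{\left(a,J \right)} = -235 + J$ ($L{\left(a,J \right)} = J - 235 = -235 + J$)
$\left(-384004 + 108378\right) \left(L{\left(377,E{\left(q{\left(3,2 \right)} \right)} \right)} + 115164\right) = \left(-384004 + 108378\right) \left(\left(-235 - \left(6 + 6 \cdot 3\right)\right) + 115164\right) = - 275626 \left(\left(-235 - 24\right) + 115164\right) = - 275626 \left(-259 + 115164\right) = \left(-275626\right) 114905 = -31670805530$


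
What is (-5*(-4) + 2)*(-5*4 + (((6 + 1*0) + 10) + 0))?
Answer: -88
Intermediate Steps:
(-5*(-4) + 2)*(-5*4 + (((6 + 1*0) + 10) + 0)) = (20 + 2)*(-20 + (((6 + 0) + 10) + 0)) = 22*(-20 + ((6 + 10) + 0)) = 22*(-20 + (16 + 0)) = 22*(-20 + 16) = 22*(-4) = -88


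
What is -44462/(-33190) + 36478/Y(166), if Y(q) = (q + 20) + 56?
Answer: 305366156/2007995 ≈ 152.08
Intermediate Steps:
Y(q) = 76 + q (Y(q) = (20 + q) + 56 = 76 + q)
-44462/(-33190) + 36478/Y(166) = -44462/(-33190) + 36478/(76 + 166) = -44462*(-1/33190) + 36478/242 = 22231/16595 + 36478*(1/242) = 22231/16595 + 18239/121 = 305366156/2007995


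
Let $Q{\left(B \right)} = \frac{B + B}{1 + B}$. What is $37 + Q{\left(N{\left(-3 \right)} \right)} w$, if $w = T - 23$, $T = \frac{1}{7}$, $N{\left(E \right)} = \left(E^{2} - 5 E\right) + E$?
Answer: $- \frac{73}{11} \approx -6.6364$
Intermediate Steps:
$N{\left(E \right)} = E^{2} - 4 E$
$Q{\left(B \right)} = \frac{2 B}{1 + B}$
$T = \frac{1}{7} \approx 0.14286$
$w = - \frac{160}{7}$ ($w = \frac{1}{7} - 23 = - \frac{160}{7} \approx -22.857$)
$37 + Q{\left(N{\left(-3 \right)} \right)} w = 37 + \frac{2 \left(- 3 \left(-4 - 3\right)\right)}{1 - 3 \left(-4 - 3\right)} \left(- \frac{160}{7}\right) = 37 + \frac{2 \left(\left(-3\right) \left(-7\right)\right)}{1 - -21} \left(- \frac{160}{7}\right) = 37 + 2 \cdot 21 \frac{1}{1 + 21} \left(- \frac{160}{7}\right) = 37 + 2 \cdot 21 \cdot \frac{1}{22} \left(- \frac{160}{7}\right) = 37 + \frac{21}{11} \left(- \frac{160}{7}\right) = 37 - \frac{480}{11} = - \frac{73}{11}$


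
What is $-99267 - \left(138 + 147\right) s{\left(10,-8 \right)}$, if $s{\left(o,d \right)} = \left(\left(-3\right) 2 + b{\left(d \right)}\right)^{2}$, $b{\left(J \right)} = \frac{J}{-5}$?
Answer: $- \frac{523923}{5} \approx -1.0478 \cdot 10^{5}$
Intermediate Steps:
$b{\left(J \right)} = - \frac{J}{5}$ ($b{\left(J \right)} = J \left(- \frac{1}{5}\right) = - \frac{J}{5}$)
$s{\left(o,d \right)} = \left(-6 - \frac{d}{5}\right)^{2}$ ($s{\left(o,d \right)} = \left(\left(-3\right) 2 - \frac{d}{5}\right)^{2} = \left(-6 - \frac{d}{5}\right)^{2}$)
$-99267 - \left(138 + 147\right) s{\left(10,-8 \right)} = -99267 - \left(138 + 147\right) \frac{\left(30 - 8\right)^{2}}{25} = -99267 - 285 \frac{22^{2}}{25} = -99267 - 285 \cdot \frac{1}{25} \cdot 484 = -99267 - 285 \cdot \frac{484}{25} = -99267 - \frac{27588}{5} = - \frac{523923}{5}$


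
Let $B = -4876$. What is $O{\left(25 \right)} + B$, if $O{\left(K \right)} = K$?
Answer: $-4851$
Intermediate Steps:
$O{\left(25 \right)} + B = 25 - 4876 = -4851$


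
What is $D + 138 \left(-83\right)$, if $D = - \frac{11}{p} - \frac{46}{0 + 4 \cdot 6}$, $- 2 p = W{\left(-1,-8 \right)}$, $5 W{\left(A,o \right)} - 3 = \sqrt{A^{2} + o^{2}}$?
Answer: $- \frac{240698}{21} + \frac{55 \sqrt{65}}{28} \approx -11446.0$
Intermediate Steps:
$W{\left(A,o \right)} = \frac{3}{5} + \frac{\sqrt{A^{2} + o^{2}}}{5}$
$p = - \frac{3}{10} - \frac{\sqrt{65}}{10}$ ($p = - \frac{\frac{3}{5} + \frac{\sqrt{\left(-1\right)^{2} + \left(-8\right)^{2}}}{5}}{2} = - \frac{\frac{3}{5} + \frac{\sqrt{1 + 64}}{5}}{2} = - \frac{\frac{3}{5} + \frac{\sqrt{65}}{5}}{2} = - \frac{3}{10} - \frac{\sqrt{65}}{10} \approx -1.1062$)
$D = - \frac{23}{12} - \frac{11}{- \frac{3}{10} - \frac{\sqrt{65}}{10}}$ ($D = - \frac{11}{- \frac{3}{10} - \frac{\sqrt{65}}{10}} - \frac{46}{0 + 4 \cdot 6} = - \frac{11}{- \frac{3}{10} - \frac{\sqrt{65}}{10}} - \frac{46}{0 + 24} = - \frac{11}{- \frac{3}{10} - \frac{\sqrt{65}}{10}} - \frac{46}{24} = - \frac{11}{- \frac{3}{10} - \frac{\sqrt{65}}{10}} - \frac{23}{12} = - \frac{23}{12} - \frac{11}{- \frac{3}{10} - \frac{\sqrt{65}}{10}} \approx 8.0271$)
$D + 138 \left(-83\right) = \left(- \frac{164}{21} + \frac{55 \sqrt{65}}{28}\right) + 138 \left(-83\right) = \left(- \frac{164}{21} + \frac{55 \sqrt{65}}{28}\right) - 11454 = - \frac{240698}{21} + \frac{55 \sqrt{65}}{28}$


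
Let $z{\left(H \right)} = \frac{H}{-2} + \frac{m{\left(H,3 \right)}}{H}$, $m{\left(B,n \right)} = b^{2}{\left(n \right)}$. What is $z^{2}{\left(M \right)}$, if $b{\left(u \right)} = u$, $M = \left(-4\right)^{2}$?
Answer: $\frac{14161}{256} \approx 55.316$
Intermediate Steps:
$M = 16$
$m{\left(B,n \right)} = n^{2}$
$z{\left(H \right)} = \frac{9}{H} - \frac{H}{2}$ ($z{\left(H \right)} = \frac{H}{-2} + \frac{3^{2}}{H} = H \left(- \frac{1}{2}\right) + \frac{9}{H} = - \frac{H}{2} + \frac{9}{H} = \frac{9}{H} - \frac{H}{2}$)
$z^{2}{\left(M \right)} = \left(\frac{9}{16} - 8\right)^{2} = \left(- \frac{119}{16}\right)^{2} = \frac{14161}{256}$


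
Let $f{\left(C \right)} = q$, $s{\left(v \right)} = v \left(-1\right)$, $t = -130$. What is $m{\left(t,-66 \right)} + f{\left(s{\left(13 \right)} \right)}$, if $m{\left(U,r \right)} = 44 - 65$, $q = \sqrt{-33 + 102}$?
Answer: $-21 + \sqrt{69} \approx -12.693$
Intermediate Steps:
$s{\left(v \right)} = - v$
$q = \sqrt{69} \approx 8.3066$
$m{\left(U,r \right)} = -21$ ($m{\left(U,r \right)} = 44 - 65 = -21$)
$f{\left(C \right)} = \sqrt{69}$
$m{\left(t,-66 \right)} + f{\left(s{\left(13 \right)} \right)} = -21 + \sqrt{69}$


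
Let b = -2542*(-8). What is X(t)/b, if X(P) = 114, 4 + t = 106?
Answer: 57/10168 ≈ 0.0056058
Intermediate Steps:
t = 102 (t = -4 + 106 = 102)
b = 20336
X(t)/b = 114/20336 = 114*(1/20336) = 57/10168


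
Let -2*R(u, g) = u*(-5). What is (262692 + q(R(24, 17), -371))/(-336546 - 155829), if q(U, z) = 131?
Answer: -262823/492375 ≈ -0.53379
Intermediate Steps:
R(u, g) = 5*u/2 (R(u, g) = -u*(-5)/2 = -(-5)*u/2 = 5*u/2)
(262692 + q(R(24, 17), -371))/(-336546 - 155829) = (262692 + 131)/(-336546 - 155829) = 262823/(-492375) = 262823*(-1/492375) = -262823/492375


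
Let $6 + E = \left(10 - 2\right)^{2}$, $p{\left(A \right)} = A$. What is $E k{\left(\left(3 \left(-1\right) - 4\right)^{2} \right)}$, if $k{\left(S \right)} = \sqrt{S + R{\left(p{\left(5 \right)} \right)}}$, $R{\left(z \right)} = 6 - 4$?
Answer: $58 \sqrt{51} \approx 414.2$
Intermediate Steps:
$R{\left(z \right)} = 2$
$k{\left(S \right)} = \sqrt{2 + S}$ ($k{\left(S \right)} = \sqrt{S + 2} = \sqrt{2 + S}$)
$E = 58$ ($E = -6 + \left(10 - 2\right)^{2} = -6 + 8^{2} = -6 + 64 = 58$)
$E k{\left(\left(3 \left(-1\right) - 4\right)^{2} \right)} = 58 \sqrt{2 + \left(3 \left(-1\right) - 4\right)^{2}} = 58 \sqrt{2 + \left(-3 - 4\right)^{2}} = 58 \sqrt{2 + \left(-7\right)^{2}} = 58 \sqrt{2 + 49} = 58 \sqrt{51}$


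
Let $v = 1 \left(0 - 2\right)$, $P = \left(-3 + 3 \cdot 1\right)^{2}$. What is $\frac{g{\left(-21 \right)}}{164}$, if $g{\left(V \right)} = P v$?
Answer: $0$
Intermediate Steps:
$P = 0$ ($P = \left(-3 + 3\right)^{2} = 0^{2} = 0$)
$v = -2$ ($v = 1 \left(-2\right) = -2$)
$g{\left(V \right)} = 0$ ($g{\left(V \right)} = 0 \left(-2\right) = 0$)
$\frac{g{\left(-21 \right)}}{164} = \frac{0}{164} = 0 \cdot \frac{1}{164} = 0$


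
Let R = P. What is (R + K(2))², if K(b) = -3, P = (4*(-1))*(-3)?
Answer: 81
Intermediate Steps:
P = 12 (P = -4*(-3) = 12)
R = 12
(R + K(2))² = (12 - 3)² = 9² = 81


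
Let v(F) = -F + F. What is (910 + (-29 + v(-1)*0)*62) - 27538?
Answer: -28426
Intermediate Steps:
v(F) = 0
(910 + (-29 + v(-1)*0)*62) - 27538 = (910 + (-29 + 0*0)*62) - 27538 = (910 + (-29 + 0)*62) - 27538 = (910 - 29*62) - 27538 = (910 - 1798) - 27538 = -888 - 27538 = -28426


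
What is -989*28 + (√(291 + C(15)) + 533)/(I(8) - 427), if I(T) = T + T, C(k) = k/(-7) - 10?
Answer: -11381945/411 - 4*√854/2877 ≈ -27693.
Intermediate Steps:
C(k) = -10 - k/7 (C(k) = k*(-⅐) - 10 = -k/7 - 10 = -10 - k/7)
I(T) = 2*T
-989*28 + (√(291 + C(15)) + 533)/(I(8) - 427) = -989*28 + (√(291 + (-10 - ⅐*15)) + 533)/(2*8 - 427) = -27692 + (√(291 + (-10 - 15/7)) + 533)/(16 - 427) = -27692 + (√(291 - 85/7) + 533)/(-411) = -27692 + (√(1952/7) + 533)*(-1/411) = -27692 + (4*√854/7 + 533)*(-1/411) = -27692 + (533 + 4*√854/7)*(-1/411) = -27692 + (-533/411 - 4*√854/2877) = -11381945/411 - 4*√854/2877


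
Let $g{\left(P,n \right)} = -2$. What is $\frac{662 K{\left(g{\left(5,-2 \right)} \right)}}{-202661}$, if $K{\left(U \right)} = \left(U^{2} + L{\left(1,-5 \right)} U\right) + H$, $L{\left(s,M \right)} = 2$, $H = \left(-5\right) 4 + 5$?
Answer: $\frac{9930}{202661} \approx 0.048998$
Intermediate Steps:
$H = -15$ ($H = -20 + 5 = -15$)
$K{\left(U \right)} = -15 + U^{2} + 2 U$ ($K{\left(U \right)} = \left(U^{2} + 2 U\right) - 15 = -15 + U^{2} + 2 U$)
$\frac{662 K{\left(g{\left(5,-2 \right)} \right)}}{-202661} = \frac{662 \left(-15 + \left(-2\right)^{2} + 2 \left(-2\right)\right)}{-202661} = 662 \left(-15 + 4 - 4\right) \left(- \frac{1}{202661}\right) = 662 \left(-15\right) \left(- \frac{1}{202661}\right) = \left(-9930\right) \left(- \frac{1}{202661}\right) = \frac{9930}{202661}$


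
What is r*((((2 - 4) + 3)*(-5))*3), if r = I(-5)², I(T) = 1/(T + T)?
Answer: -3/20 ≈ -0.15000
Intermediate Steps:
I(T) = 1/(2*T)
r = 1/100 (r = ((½)/(-5))² = ((½)*(-⅕))² = (-⅒)² = 1/100 ≈ 0.010000)
r*((((2 - 4) + 3)*(-5))*3) = ((((2 - 4) + 3)*(-5))*3)/100 = (((-2 + 3)*(-5))*3)/100 = ((1*(-5))*3)/100 = (-5*3)/100 = (1/100)*(-15) = -3/20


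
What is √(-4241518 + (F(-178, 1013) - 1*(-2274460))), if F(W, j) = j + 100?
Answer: I*√1965945 ≈ 1402.1*I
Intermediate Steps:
F(W, j) = 100 + j
√(-4241518 + (F(-178, 1013) - 1*(-2274460))) = √(-4241518 + ((100 + 1013) - 1*(-2274460))) = √(-4241518 + (1113 + 2274460)) = √(-4241518 + 2275573) = √(-1965945) = I*√1965945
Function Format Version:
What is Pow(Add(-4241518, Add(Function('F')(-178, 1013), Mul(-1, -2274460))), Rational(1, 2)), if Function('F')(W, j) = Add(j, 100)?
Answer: Mul(I, Pow(1965945, Rational(1, 2))) ≈ Mul(1402.1, I)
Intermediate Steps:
Function('F')(W, j) = Add(100, j)
Pow(Add(-4241518, Add(Function('F')(-178, 1013), Mul(-1, -2274460))), Rational(1, 2)) = Pow(Add(-4241518, Add(Add(100, 1013), Mul(-1, -2274460))), Rational(1, 2)) = Pow(Add(-4241518, Add(1113, 2274460)), Rational(1, 2)) = Pow(Add(-4241518, 2275573), Rational(1, 2)) = Pow(-1965945, Rational(1, 2)) = Mul(I, Pow(1965945, Rational(1, 2)))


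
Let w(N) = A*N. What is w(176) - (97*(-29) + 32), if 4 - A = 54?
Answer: -6019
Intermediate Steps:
A = -50 (A = 4 - 1*54 = 4 - 54 = -50)
w(N) = -50*N
w(176) - (97*(-29) + 32) = -50*176 - (97*(-29) + 32) = -8800 - (-2813 + 32) = -8800 - 1*(-2781) = -8800 + 2781 = -6019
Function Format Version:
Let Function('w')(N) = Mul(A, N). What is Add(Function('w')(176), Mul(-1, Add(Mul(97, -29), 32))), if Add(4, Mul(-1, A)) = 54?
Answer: -6019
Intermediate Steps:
A = -50 (A = Add(4, Mul(-1, 54)) = Add(4, -54) = -50)
Function('w')(N) = Mul(-50, N)
Add(Function('w')(176), Mul(-1, Add(Mul(97, -29), 32))) = Add(Mul(-50, 176), Mul(-1, Add(Mul(97, -29), 32))) = Add(-8800, Mul(-1, Add(-2813, 32))) = Add(-8800, Mul(-1, -2781)) = Add(-8800, 2781) = -6019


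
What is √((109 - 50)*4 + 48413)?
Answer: √48649 ≈ 220.57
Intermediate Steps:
√((109 - 50)*4 + 48413) = √(59*4 + 48413) = √(236 + 48413) = √48649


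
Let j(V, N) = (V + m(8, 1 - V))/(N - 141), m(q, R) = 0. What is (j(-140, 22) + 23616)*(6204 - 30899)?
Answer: -9914844940/17 ≈ -5.8323e+8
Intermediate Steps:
j(V, N) = V/(-141 + N) (j(V, N) = (V + 0)/(N - 141) = V/(-141 + N))
(j(-140, 22) + 23616)*(6204 - 30899) = (-140/(-141 + 22) + 23616)*(6204 - 30899) = (-140/(-119) + 23616)*(-24695) = (-140*(-1/119) + 23616)*(-24695) = (20/17 + 23616)*(-24695) = (401492/17)*(-24695) = -9914844940/17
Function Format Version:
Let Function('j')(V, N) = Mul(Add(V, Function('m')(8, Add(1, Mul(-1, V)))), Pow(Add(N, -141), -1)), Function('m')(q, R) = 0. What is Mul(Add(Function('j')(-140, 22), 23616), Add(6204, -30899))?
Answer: Rational(-9914844940, 17) ≈ -5.8323e+8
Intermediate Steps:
Function('j')(V, N) = Mul(V, Pow(Add(-141, N), -1)) (Function('j')(V, N) = Mul(Add(V, 0), Pow(Add(N, -141), -1)) = Mul(V, Pow(Add(-141, N), -1)))
Mul(Add(Function('j')(-140, 22), 23616), Add(6204, -30899)) = Mul(Add(Mul(-140, Pow(Add(-141, 22), -1)), 23616), Add(6204, -30899)) = Mul(Add(Mul(-140, Pow(-119, -1)), 23616), -24695) = Mul(Add(Mul(-140, Rational(-1, 119)), 23616), -24695) = Mul(Add(Rational(20, 17), 23616), -24695) = Mul(Rational(401492, 17), -24695) = Rational(-9914844940, 17)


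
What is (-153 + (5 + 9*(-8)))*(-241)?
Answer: 53020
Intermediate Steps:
(-153 + (5 + 9*(-8)))*(-241) = (-153 + (5 - 72))*(-241) = (-153 - 67)*(-241) = -220*(-241) = 53020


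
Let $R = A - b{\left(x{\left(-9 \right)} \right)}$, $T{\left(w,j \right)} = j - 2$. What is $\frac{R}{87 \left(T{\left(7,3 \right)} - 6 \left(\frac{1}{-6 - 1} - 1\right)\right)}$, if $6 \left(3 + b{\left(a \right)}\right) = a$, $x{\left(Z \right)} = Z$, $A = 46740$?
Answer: $\frac{19831}{290} \approx 68.383$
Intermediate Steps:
$T{\left(w,j \right)} = -2 + j$
$b{\left(a \right)} = -3 + \frac{a}{6}$
$R = \frac{93489}{2}$ ($R = 46740 - \left(-3 + \frac{1}{6} \left(-9\right)\right) = 46740 - \left(-3 - \frac{3}{2}\right) = 46740 - - \frac{9}{2} = 46740 + \frac{9}{2} = \frac{93489}{2} \approx 46745.0$)
$\frac{R}{87 \left(T{\left(7,3 \right)} - 6 \left(\frac{1}{-6 - 1} - 1\right)\right)} = \frac{93489}{2 \cdot 87 \left(\left(-2 + 3\right) - 6 \left(\frac{1}{-6 - 1} - 1\right)\right)} = \frac{93489}{2 \cdot 87 \left(1 - 6 \left(\frac{1}{-7} - 1\right)\right)} = \frac{93489}{2 \cdot 87 \left(1 - 6 \left(- \frac{1}{7} - 1\right)\right)} = \frac{93489}{2 \cdot 87 \left(1 - - \frac{48}{7}\right)} = \frac{93489}{2 \cdot 87 \left(1 + \frac{48}{7}\right)} = \frac{93489}{2 \cdot 87 \cdot \frac{55}{7}} = \frac{93489}{2 \cdot \frac{4785}{7}} = \frac{93489}{2} \cdot \frac{7}{4785} = \frac{19831}{290}$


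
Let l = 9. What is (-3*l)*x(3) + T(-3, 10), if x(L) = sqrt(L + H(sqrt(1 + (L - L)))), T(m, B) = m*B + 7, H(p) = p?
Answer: -77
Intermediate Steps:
T(m, B) = 7 + B*m (T(m, B) = B*m + 7 = 7 + B*m)
x(L) = sqrt(1 + L) (x(L) = sqrt(L + sqrt(1 + (L - L))) = sqrt(L + sqrt(1 + 0)) = sqrt(L + sqrt(1)) = sqrt(L + 1) = sqrt(1 + L))
(-3*l)*x(3) + T(-3, 10) = (-3*9)*sqrt(1 + 3) + (7 + 10*(-3)) = -27*sqrt(4) + (7 - 30) = -27*2 - 23 = -54 - 23 = -77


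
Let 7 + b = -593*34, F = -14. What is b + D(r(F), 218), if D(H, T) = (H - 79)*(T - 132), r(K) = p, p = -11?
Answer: -27909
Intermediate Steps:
r(K) = -11
b = -20169 (b = -7 - 593*34 = -7 - 20162 = -20169)
D(H, T) = (-132 + T)*(-79 + H) (D(H, T) = (-79 + H)*(-132 + T) = (-132 + T)*(-79 + H))
b + D(r(F), 218) = -20169 + (10428 - 132*(-11) - 79*218 - 11*218) = -20169 + (10428 + 1452 - 17222 - 2398) = -20169 - 7740 = -27909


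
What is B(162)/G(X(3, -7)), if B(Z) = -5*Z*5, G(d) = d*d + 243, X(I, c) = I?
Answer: -225/14 ≈ -16.071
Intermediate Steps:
G(d) = 243 + d² (G(d) = d² + 243 = 243 + d²)
B(Z) = -25*Z
B(162)/G(X(3, -7)) = (-25*162)/(243 + 3²) = -4050/(243 + 9) = -4050/252 = -4050*1/252 = -225/14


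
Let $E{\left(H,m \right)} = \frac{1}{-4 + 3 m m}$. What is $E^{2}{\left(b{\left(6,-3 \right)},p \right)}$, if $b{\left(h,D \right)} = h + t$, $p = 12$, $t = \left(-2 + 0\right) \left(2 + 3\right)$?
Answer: $\frac{1}{183184} \approx 5.459 \cdot 10^{-6}$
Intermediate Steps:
$t = -10$ ($t = \left(-2\right) 5 = -10$)
$b{\left(h,D \right)} = -10 + h$ ($b{\left(h,D \right)} = h - 10 = -10 + h$)
$E{\left(H,m \right)} = \frac{1}{-4 + 3 m^{2}}$
$E^{2}{\left(b{\left(6,-3 \right)},p \right)} = \left(\frac{1}{-4 + 3 \cdot 12^{2}}\right)^{2} = \left(\frac{1}{-4 + 3 \cdot 144}\right)^{2} = \left(\frac{1}{-4 + 432}\right)^{2} = \left(\frac{1}{428}\right)^{2} = \frac{1}{183184}$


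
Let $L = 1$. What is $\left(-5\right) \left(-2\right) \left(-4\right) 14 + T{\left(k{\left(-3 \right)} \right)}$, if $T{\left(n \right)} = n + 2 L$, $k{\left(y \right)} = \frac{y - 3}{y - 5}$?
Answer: $- \frac{2229}{4} \approx -557.25$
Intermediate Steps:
$k{\left(y \right)} = \frac{-3 + y}{-5 + y}$
$T{\left(n \right)} = 2 + n$ ($T{\left(n \right)} = n + 2 \cdot 1 = n + 2 = 2 + n$)
$\left(-5\right) \left(-2\right) \left(-4\right) 14 + T{\left(k{\left(-3 \right)} \right)} = \left(-5\right) \left(-2\right) \left(-4\right) 14 + \left(2 + \frac{-3 - 3}{-5 - 3}\right) = 10 \left(-4\right) 14 + \left(2 + \frac{1}{-8} \left(-6\right)\right) = \left(-40\right) 14 + \left(2 - - \frac{3}{4}\right) = -560 + \left(2 + \frac{3}{4}\right) = -560 + \frac{11}{4} = - \frac{2229}{4}$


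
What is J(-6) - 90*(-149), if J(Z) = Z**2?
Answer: 13446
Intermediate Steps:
J(-6) - 90*(-149) = (-6)**2 - 90*(-149) = 36 + 13410 = 13446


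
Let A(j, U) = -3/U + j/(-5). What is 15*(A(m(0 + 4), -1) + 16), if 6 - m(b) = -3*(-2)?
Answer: 285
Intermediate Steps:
m(b) = 0 (m(b) = 6 - (-3)*(-2) = 6 - 1*6 = 6 - 6 = 0)
A(j, U) = -3/U - j/5 (A(j, U) = -3/U + j*(-⅕) = -3/U - j/5)
15*(A(m(0 + 4), -1) + 16) = 15*((-3/(-1) - ⅕*0) + 16) = 15*((-3*(-1) + 0) + 16) = 15*((3 + 0) + 16) = 15*(3 + 16) = 15*19 = 285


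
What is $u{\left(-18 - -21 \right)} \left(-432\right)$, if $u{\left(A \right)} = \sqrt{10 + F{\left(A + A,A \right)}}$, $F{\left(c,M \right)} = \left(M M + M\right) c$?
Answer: $- 432 \sqrt{82} \approx -3911.9$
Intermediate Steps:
$F{\left(c,M \right)} = c \left(M + M^{2}\right)$ ($F{\left(c,M \right)} = \left(M^{2} + M\right) c = \left(M + M^{2}\right) c = c \left(M + M^{2}\right)$)
$u{\left(A \right)} = \sqrt{10 + 2 A^{2} \left(1 + A\right)}$ ($u{\left(A \right)} = \sqrt{10 + A \left(A + A\right) \left(1 + A\right)} = \sqrt{10 + A 2 A \left(1 + A\right)} = \sqrt{10 + 2 A^{2} \left(1 + A\right)}$)
$u{\left(-18 - -21 \right)} \left(-432\right) = \sqrt{2} \sqrt{5 + \left(-18 - -21\right)^{2} \left(1 - -3\right)} \left(-432\right) = \sqrt{2} \sqrt{5 + \left(-18 + 21\right)^{2} \left(1 + \left(-18 + 21\right)\right)} \left(-432\right) = \sqrt{2} \sqrt{5 + 3^{2} \left(1 + 3\right)} \left(-432\right) = \sqrt{2} \sqrt{5 + 9 \cdot 4} \left(-432\right) = \sqrt{2} \sqrt{5 + 36} \left(-432\right) = \sqrt{2} \sqrt{41} \left(-432\right) = \sqrt{82} \left(-432\right) = - 432 \sqrt{82}$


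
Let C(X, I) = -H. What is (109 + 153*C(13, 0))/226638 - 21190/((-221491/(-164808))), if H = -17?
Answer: -395741549444575/25099138629 ≈ -15767.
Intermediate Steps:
C(X, I) = 17 (C(X, I) = -1*(-17) = 17)
(109 + 153*C(13, 0))/226638 - 21190/((-221491/(-164808))) = (109 + 153*17)/226638 - 21190/((-221491/(-164808))) = (109 + 2601)*(1/226638) - 21190/((-221491*(-1/164808))) = 2710*(1/226638) - 21190/221491/164808 = 1355/113319 - 21190*164808/221491 = 1355/113319 - 3492281520/221491 = -395741549444575/25099138629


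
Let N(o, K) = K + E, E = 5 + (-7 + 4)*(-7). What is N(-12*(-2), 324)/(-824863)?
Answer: -350/824863 ≈ -0.00042431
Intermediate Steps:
E = 26 (E = 5 - 3*(-7) = 5 + 21 = 26)
N(o, K) = 26 + K (N(o, K) = K + 26 = 26 + K)
N(-12*(-2), 324)/(-824863) = (26 + 324)/(-824863) = 350*(-1/824863) = -350/824863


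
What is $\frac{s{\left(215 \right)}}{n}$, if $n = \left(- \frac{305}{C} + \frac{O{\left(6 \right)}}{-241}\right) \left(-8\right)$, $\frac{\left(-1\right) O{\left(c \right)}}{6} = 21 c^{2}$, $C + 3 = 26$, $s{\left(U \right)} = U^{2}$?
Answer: $- \frac{256225175}{246584} \approx -1039.1$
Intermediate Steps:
$C = 23$ ($C = -3 + 26 = 23$)
$O{\left(c \right)} = - 126 c^{2}$ ($O{\left(c \right)} = - 6 \cdot 21 c^{2} = - 126 c^{2}$)
$n = - \frac{246584}{5543}$ ($n = \left(- \frac{305}{23} + \frac{\left(-126\right) 6^{2}}{-241}\right) \left(-8\right) = \left(\left(-305\right) \frac{1}{23} + \left(-126\right) 36 \left(- \frac{1}{241}\right)\right) \left(-8\right) = \left(- \frac{305}{23} - - \frac{4536}{241}\right) \left(-8\right) = \left(- \frac{305}{23} + \frac{4536}{241}\right) \left(-8\right) = \frac{30823}{5543} \left(-8\right) = - \frac{246584}{5543} \approx -44.486$)
$\frac{s{\left(215 \right)}}{n} = \frac{215^{2}}{- \frac{246584}{5543}} = 46225 \left(- \frac{5543}{246584}\right) = - \frac{256225175}{246584}$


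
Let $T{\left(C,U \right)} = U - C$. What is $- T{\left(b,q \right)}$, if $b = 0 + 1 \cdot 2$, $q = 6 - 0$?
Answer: $-4$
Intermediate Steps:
$q = 6$ ($q = 6 + 0 = 6$)
$b = 2$ ($b = 0 + 2 = 2$)
$- T{\left(b,q \right)} = - (6 - 2) = \left(-1\right) 4 = -4$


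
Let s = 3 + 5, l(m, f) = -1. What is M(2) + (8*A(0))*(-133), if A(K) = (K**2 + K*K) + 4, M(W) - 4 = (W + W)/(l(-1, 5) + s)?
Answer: -29760/7 ≈ -4251.4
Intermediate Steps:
s = 8
M(W) = 4 + 2*W/7 (M(W) = 4 + (W + W)/(-1 + 8) = 4 + (2*W)/7 = 4 + (2*W)*(1/7) = 4 + 2*W/7)
A(K) = 4 + 2*K**2 (A(K) = (K**2 + K**2) + 4 = 2*K**2 + 4 = 4 + 2*K**2)
M(2) + (8*A(0))*(-133) = (4 + (2/7)*2) + (8*(4 + 2*0**2))*(-133) = (4 + 4/7) + (8*(4 + 2*0))*(-133) = 32/7 + (8*(4 + 0))*(-133) = 32/7 + (8*4)*(-133) = 32/7 + 32*(-133) = 32/7 - 4256 = -29760/7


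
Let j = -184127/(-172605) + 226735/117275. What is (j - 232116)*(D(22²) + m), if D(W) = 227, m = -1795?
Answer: 294689273423966848/809690055 ≈ 3.6395e+8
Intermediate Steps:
j = 2429163544/809690055 (j = -184127*(-1/172605) + 226735*(1/117275) = 184127/172605 + 45347/23455 = 2429163544/809690055 ≈ 3.0001)
(j - 232116)*(D(22²) + m) = (2429163544/809690055 - 232116)*(227 - 1795) = -187939587642836/809690055*(-1568) = 294689273423966848/809690055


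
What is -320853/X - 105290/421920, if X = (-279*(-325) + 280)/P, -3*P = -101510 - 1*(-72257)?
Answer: -132004435410971/3837573360 ≈ -34398.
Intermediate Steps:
P = 9751 (P = -(-101510 - 1*(-72257))/3 = -(-101510 + 72257)/3 = -⅓*(-29253) = 9751)
X = 90955/9751 (X = (-279*(-325) + 280)/9751 = (90675 + 280)*(1/9751) = 90955*(1/9751) = 90955/9751 ≈ 9.3278)
-320853/X - 105290/421920 = -320853/90955/9751 - 105290/421920 = -320853*9751/90955 - 105290*1/421920 = -3128637603/90955 - 10529/42192 = -132004435410971/3837573360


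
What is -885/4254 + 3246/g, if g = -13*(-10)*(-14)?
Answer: -642466/322595 ≈ -1.9916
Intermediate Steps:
g = -1820 (g = 130*(-14) = -1820)
-885/4254 + 3246/g = -885/4254 + 3246/(-1820) = -885*1/4254 + 3246*(-1/1820) = -295/1418 - 1623/910 = -642466/322595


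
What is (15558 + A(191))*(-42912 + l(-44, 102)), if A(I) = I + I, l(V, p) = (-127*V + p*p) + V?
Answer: -429806160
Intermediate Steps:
l(V, p) = p² - 126*V (l(V, p) = (-127*V + p²) + V = (p² - 127*V) + V = p² - 126*V)
A(I) = 2*I
(15558 + A(191))*(-42912 + l(-44, 102)) = (15558 + 2*191)*(-42912 + (102² - 126*(-44))) = (15558 + 382)*(-42912 + (10404 + 5544)) = 15940*(-42912 + 15948) = 15940*(-26964) = -429806160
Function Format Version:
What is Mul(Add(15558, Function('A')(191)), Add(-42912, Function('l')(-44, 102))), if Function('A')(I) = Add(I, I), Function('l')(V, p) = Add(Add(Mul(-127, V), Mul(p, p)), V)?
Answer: -429806160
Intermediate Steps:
Function('l')(V, p) = Add(Pow(p, 2), Mul(-126, V)) (Function('l')(V, p) = Add(Add(Mul(-127, V), Pow(p, 2)), V) = Add(Add(Pow(p, 2), Mul(-127, V)), V) = Add(Pow(p, 2), Mul(-126, V)))
Function('A')(I) = Mul(2, I)
Mul(Add(15558, Function('A')(191)), Add(-42912, Function('l')(-44, 102))) = Mul(Add(15558, Mul(2, 191)), Add(-42912, Add(Pow(102, 2), Mul(-126, -44)))) = Mul(Add(15558, 382), Add(-42912, Add(10404, 5544))) = Mul(15940, Add(-42912, 15948)) = Mul(15940, -26964) = -429806160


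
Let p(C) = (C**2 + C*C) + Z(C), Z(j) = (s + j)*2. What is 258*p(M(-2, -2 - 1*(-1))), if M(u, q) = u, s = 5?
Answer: 3612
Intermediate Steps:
Z(j) = 10 + 2*j (Z(j) = (5 + j)*2 = 10 + 2*j)
p(C) = 10 + 2*C + 2*C**2 (p(C) = (C**2 + C*C) + (10 + 2*C) = (C**2 + C**2) + (10 + 2*C) = 2*C**2 + (10 + 2*C) = 10 + 2*C + 2*C**2)
258*p(M(-2, -2 - 1*(-1))) = 258*(10 + 2*(-2) + 2*(-2)**2) = 258*(10 - 4 + 2*4) = 258*(10 - 4 + 8) = 258*14 = 3612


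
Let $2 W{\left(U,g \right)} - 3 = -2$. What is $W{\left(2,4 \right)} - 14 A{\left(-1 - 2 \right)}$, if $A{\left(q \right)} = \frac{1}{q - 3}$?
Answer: $\frac{17}{6} \approx 2.8333$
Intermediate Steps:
$W{\left(U,g \right)} = \frac{1}{2}$ ($W{\left(U,g \right)} = \frac{3}{2} + \frac{1}{2} \left(-2\right) = \frac{3}{2} - 1 = \frac{1}{2}$)
$A{\left(q \right)} = \frac{1}{-3 + q}$
$W{\left(2,4 \right)} - 14 A{\left(-1 - 2 \right)} = \frac{1}{2} - \frac{14}{-3 - 3} = \frac{1}{2} - \frac{14}{-6} = \frac{1}{2} - - \frac{7}{3} = \frac{1}{2} + \frac{7}{3} = \frac{17}{6}$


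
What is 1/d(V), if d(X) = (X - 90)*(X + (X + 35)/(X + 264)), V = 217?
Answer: 481/13287883 ≈ 3.6198e-5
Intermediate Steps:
d(X) = (-90 + X)*(X + (35 + X)/(264 + X))
1/d(V) = 1/((-3150 + 217**3 - 23815*217 + 175*217**2)/(264 + 217)) = 1/((-3150 + 10218313 - 5167855 + 175*47089)/481) = 1/((-3150 + 10218313 - 5167855 + 8240575)/481) = 1/((1/481)*13287883) = 1/(13287883/481) = 481/13287883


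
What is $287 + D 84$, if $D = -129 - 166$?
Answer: $-24493$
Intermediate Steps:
$D = -295$ ($D = -129 - 166 = -295$)
$287 + D 84 = 287 - 24780 = -24493$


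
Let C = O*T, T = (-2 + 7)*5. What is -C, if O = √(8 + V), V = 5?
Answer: -25*√13 ≈ -90.139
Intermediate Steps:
O = √13 (O = √(8 + 5) = √13 ≈ 3.6056)
T = 25 (T = 5*5 = 25)
C = 25*√13 (C = √13*25 = 25*√13 ≈ 90.139)
-C = -25*√13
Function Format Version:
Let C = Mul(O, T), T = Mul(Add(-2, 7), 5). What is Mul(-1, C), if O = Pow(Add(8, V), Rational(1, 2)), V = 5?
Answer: Mul(-25, Pow(13, Rational(1, 2))) ≈ -90.139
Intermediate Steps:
O = Pow(13, Rational(1, 2)) (O = Pow(Add(8, 5), Rational(1, 2)) = Pow(13, Rational(1, 2)) ≈ 3.6056)
T = 25 (T = Mul(5, 5) = 25)
C = Mul(25, Pow(13, Rational(1, 2))) (C = Mul(Pow(13, Rational(1, 2)), 25) = Mul(25, Pow(13, Rational(1, 2))) ≈ 90.139)
Mul(-1, C) = Mul(-1, Mul(25, Pow(13, Rational(1, 2)))) = Mul(-25, Pow(13, Rational(1, 2)))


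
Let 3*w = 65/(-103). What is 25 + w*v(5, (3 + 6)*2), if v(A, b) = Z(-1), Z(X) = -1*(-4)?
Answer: 7465/309 ≈ 24.159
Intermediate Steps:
Z(X) = 4
v(A, b) = 4
w = -65/309 (w = (65/(-103))/3 = (65*(-1/103))/3 = (1/3)*(-65/103) = -65/309 ≈ -0.21036)
25 + w*v(5, (3 + 6)*2) = 25 - 65/309*4 = 25 - 260/309 = 7465/309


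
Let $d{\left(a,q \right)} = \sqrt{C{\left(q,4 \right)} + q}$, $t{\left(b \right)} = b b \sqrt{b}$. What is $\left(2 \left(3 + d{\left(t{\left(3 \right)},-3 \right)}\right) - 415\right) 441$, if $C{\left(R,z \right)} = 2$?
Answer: $-180369 + 882 i \approx -1.8037 \cdot 10^{5} + 882.0 i$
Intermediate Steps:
$t{\left(b \right)} = b^{\frac{5}{2}}$ ($t{\left(b \right)} = b^{2} \sqrt{b} = b^{\frac{5}{2}}$)
$d{\left(a,q \right)} = \sqrt{2 + q}$
$\left(2 \left(3 + d{\left(t{\left(3 \right)},-3 \right)}\right) - 415\right) 441 = \left(2 \left(3 + \sqrt{2 - 3}\right) - 415\right) 441 = \left(2 \left(3 + \sqrt{-1}\right) - 415\right) 441 = \left(2 \left(3 + i\right) - 415\right) 441 = \left(\left(6 + 2 i\right) - 415\right) 441 = \left(-409 + 2 i\right) 441 = -180369 + 882 i$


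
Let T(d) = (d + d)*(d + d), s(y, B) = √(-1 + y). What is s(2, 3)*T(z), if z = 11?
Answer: 484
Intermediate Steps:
T(d) = 4*d² (T(d) = (2*d)*(2*d) = 4*d²)
s(2, 3)*T(z) = √(-1 + 2)*(4*11²) = √1*(4*121) = 1*484 = 484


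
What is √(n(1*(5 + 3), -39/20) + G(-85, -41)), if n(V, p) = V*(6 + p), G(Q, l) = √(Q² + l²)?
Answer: √(810 + 25*√8906)/5 ≈ 11.259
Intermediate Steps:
√(n(1*(5 + 3), -39/20) + G(-85, -41)) = √((1*(5 + 3))*(6 - 39/20) + √((-85)² + (-41)²)) = √((1*8)*(6 - 39*1/20) + √(7225 + 1681)) = √(8*(6 - 39/20) + √8906) = √(8*(81/20) + √8906) = √(162/5 + √8906)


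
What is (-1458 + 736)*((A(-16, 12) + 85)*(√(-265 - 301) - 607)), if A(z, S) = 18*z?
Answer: -88965562 + 146566*I*√566 ≈ -8.8966e+7 + 3.4869e+6*I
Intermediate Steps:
(-1458 + 736)*((A(-16, 12) + 85)*(√(-265 - 301) - 607)) = (-1458 + 736)*((18*(-16) + 85)*(√(-265 - 301) - 607)) = -722*(-288 + 85)*(√(-566) - 607) = -(-146566)*(I*√566 - 607) = -(-146566)*(-607 + I*√566) = -722*(123221 - 203*I*√566) = -88965562 + 146566*I*√566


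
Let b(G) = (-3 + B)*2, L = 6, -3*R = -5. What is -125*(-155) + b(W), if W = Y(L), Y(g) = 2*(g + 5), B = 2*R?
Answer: 58127/3 ≈ 19376.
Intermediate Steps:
R = 5/3 (R = -⅓*(-5) = 5/3 ≈ 1.6667)
B = 10/3 (B = 2*(5/3) = 10/3 ≈ 3.3333)
Y(g) = 10 + 2*g (Y(g) = 2*(5 + g) = 10 + 2*g)
W = 22 (W = 10 + 2*6 = 10 + 12 = 22)
b(G) = ⅔ (b(G) = (-3 + 10/3)*2 = (⅓)*2 = ⅔)
-125*(-155) + b(W) = -125*(-155) + ⅔ = 19375 + ⅔ = 58127/3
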